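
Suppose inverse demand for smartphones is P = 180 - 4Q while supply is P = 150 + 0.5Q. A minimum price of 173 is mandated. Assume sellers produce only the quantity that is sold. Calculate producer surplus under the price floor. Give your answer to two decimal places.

39.48

Free-market equilibrium: 180 - 4Q = 150 + 0.5Q gives Q* = 6.6667, P* = 153.3333.
At the floor price 173, quantity demanded is (180 - 173)/4 = 1.75; demand is the short side, so Q = 1.75 trades at P = 173.
The supply price at Q = 1.75 is 150.875. PS is the trapezoid between 173 and supply over [0, 1.75]: (1/2)[(173 - 150) + (173 - 150.875)](1.75) = 39.4844.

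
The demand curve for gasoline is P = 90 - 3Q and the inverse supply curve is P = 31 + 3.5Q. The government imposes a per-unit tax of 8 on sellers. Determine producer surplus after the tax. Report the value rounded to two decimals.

107.73

Pre-tax equilibrium: 90 - 3Q = 31 + 3.5Q gives Q* = 9.0769, P* = 62.7692.
With the tax, sellers need 8 more per unit: 90 - 3Q = 31 + 3.5Q + 8, so Q_t = 7.8462. Buyers pay P_b = 66.4615; sellers receive P_s = P_b - 8 = 58.4615.
Producer surplus is the triangle above supply below P_s: (1/2)(7.8462)(58.4615 - 31) = 107.7337.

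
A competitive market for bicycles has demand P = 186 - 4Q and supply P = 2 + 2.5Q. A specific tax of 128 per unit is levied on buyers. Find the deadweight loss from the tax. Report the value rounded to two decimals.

1260.31

Without the tax, 186 - 4Q = 2 + 2.5Q so Q* = 28.3077 and P* = 72.7692.
A tax on buyers shifts demand down by 128: (186 - 128) - 4Q = 2 + 2.5Q, so Q_t = 8.6154. Buyers pay P_b = 151.5385; sellers receive P_s = P_b - 128 = 23.5385.
The welfare triangle lost has base Q* - Q_t = 19.6923 and height t = 128, so DWL = (1/2)(19.6923)(128) = 1260.3077.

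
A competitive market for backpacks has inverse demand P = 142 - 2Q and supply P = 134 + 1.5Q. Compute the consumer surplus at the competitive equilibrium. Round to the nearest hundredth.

5.22

Equilibrium: 142 - 2Q = 134 + 1.5Q, so Q* = 2.2857 and P* = 137.4286.
CS is the area between the demand curve and P* from 0 to Q*: (1/2)(2.2857)(4.5714) = 5.2245.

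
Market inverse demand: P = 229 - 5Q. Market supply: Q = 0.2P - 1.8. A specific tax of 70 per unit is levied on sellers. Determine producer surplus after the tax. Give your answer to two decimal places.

562.50

Rewriting supply in inverse form: P = 9 + 5Q.
Pre-tax equilibrium: 229 - 5Q = 9 + 5Q gives Q* = 22, P* = 119.
With the tax, sellers need 70 more per unit: 229 - 5Q = 9 + 5Q + 70, so Q_t = 15. Buyers pay P_b = 154; sellers receive P_s = P_b - 70 = 84.
Producer surplus is the triangle above supply below P_s: (1/2)(15)(84 - 9) = 562.5.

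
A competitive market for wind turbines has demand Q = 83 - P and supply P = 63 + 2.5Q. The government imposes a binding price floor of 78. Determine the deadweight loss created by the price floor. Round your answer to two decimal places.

0.89

Rewriting demand in inverse form: P = 83 - Q.
Free-market equilibrium: 83 - Q = 63 + 2.5Q gives Q* = 5.7143, P* = 77.2857.
At P = 78, buyers demand (83 - 78)/1 = 5 while sellers would supply more, so the quantity traded is 5 at price 78.
At Q = 5 the demand price is 78 and the supply price is 75.5. Deadweight loss is the triangle between the curves from 5 to 5.7143: (1/2)(78 - 75.5)(5.7143 - 5) = 0.8929.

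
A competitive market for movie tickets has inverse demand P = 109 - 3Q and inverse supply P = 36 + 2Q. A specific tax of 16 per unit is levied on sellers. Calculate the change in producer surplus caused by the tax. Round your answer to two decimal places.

-83.20

Pre-tax equilibrium: 109 - 3Q = 36 + 2Q gives Q* = 14.6, P* = 65.2.
A tax on sellers shifts supply up by 16: 109 - 3Q = 36 + 2Q + 16, so Q_t = 11.4. Buyers pay P_b = 74.8; sellers receive P_s = P_b - 16 = 58.8.
PS falls from (1/2)(14.6)(29.2) = 213.16 to (1/2)(11.4)(22.8) = 129.96, a change of -83.2.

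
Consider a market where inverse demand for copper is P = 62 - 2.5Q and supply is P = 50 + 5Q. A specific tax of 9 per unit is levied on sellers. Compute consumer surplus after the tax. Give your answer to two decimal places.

0.20

Without the tax, 62 - 2.5Q = 50 + 5Q so Q* = 1.6 and P* = 58.
With the tax, sellers need 9 more per unit: 62 - 2.5Q = 50 + 5Q + 9, so Q_t = 0.4. Buyers pay P_b = 61; sellers receive P_s = P_b - 9 = 52.
Consumer surplus is the triangle under demand above P_b: (1/2)(0.4)(62 - 61) = 0.2.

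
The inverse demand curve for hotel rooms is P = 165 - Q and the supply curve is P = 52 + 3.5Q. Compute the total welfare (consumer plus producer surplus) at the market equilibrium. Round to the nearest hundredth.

1418.78

Equilibrium: 165 - Q = 52 + 3.5Q, so Q* = 25.1111 and P* = 139.8889.
Total surplus is the full triangle between the curves from 0 to Q*: (1/2)(25.1111)(165 - 52) = 1418.7778.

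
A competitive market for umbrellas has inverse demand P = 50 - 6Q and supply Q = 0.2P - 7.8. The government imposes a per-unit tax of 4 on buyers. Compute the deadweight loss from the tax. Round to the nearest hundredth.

0.73

Rewriting supply in inverse form: P = 39 + 5Q.
Without the tax, 50 - 6Q = 39 + 5Q so Q* = 1 and P* = 44.
A tax on buyers shifts demand down by 4: (50 - 4) - 6Q = 39 + 5Q, so Q_t = 0.6364. Buyers pay P_b = 46.1818; sellers receive P_s = P_b - 4 = 42.1818.
Deadweight loss is the triangle between the curves from Q_t to Q*: (1/2)(1 - 0.6364)(4) = 0.7273.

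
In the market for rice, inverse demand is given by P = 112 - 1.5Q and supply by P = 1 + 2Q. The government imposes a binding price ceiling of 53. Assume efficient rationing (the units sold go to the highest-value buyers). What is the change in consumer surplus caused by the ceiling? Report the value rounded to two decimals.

272.65

Without the control, 112 - 1.5Q = 1 + 2Q so Q* = 31.7143 and P* = 64.4286.
At P = 53, sellers supply (53 - 1)/2 = 26 while buyers want more, so the quantity traded is 26 at price 53.
CS goes from (1/2)(31.7143)(47.5714) = 754.3469 to 1027 (computed as (112 - 53)(26) - (1/2)(1.5)(26)^2), a change of 272.6531.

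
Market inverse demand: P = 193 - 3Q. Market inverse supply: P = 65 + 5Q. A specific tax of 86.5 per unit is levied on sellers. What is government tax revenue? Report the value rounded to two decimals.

Pre-tax equilibrium: 193 - 3Q = 65 + 5Q gives Q* = 16, P* = 145.
With the tax, sellers need 86.5 more per unit: 193 - 3Q = 65 + 5Q + 86.5, so Q_t = 5.1875. Buyers pay P_b = 177.4375; sellers receive P_s = P_b - 86.5 = 90.9375.
Revenue is the tax times quantity traded: 86.5 x 5.1875 = 448.7188.

448.72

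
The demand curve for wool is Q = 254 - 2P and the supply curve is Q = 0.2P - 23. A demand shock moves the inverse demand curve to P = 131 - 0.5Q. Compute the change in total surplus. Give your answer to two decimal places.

Rewriting demand in inverse form: P = 127 - 0.5Q.
Rewriting supply in inverse form: P = 115 + 5Q.
Initial equilibrium: Q_0 = 2.1818, P_0 = 125.9091; CS_0 = (1/2)(2.1818)(1.0909) = 1.1901, PS_0 = (1/2)(2.1818)(10.9091) = 11.9008.
New equilibrium: 131 - 0.5Q = 115 + 5Q gives Q_1 = 2.9091, P_1 = 129.5455; CS_1 = 2.1157, PS_1 = 21.157.
Change in total surplus = (2.1157 + 21.157) - (1.1901 + 11.9008) = 10.1818.

10.18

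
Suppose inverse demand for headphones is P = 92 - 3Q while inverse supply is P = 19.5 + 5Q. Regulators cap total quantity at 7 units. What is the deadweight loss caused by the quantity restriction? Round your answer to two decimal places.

17.02

Unrestricted equilibrium: Q* = (92 - 19.5)/(3 + 5) = 9.0625.
At Q = 7 the demand price is 92 - 3(7) = 71 and the supply price is 19.5 + 5(7) = 54.5.
DWL = (1/2)(gap between curves at 7) x (Q* - 7) = (1/2)(16.5)(2.0625) = 17.0156.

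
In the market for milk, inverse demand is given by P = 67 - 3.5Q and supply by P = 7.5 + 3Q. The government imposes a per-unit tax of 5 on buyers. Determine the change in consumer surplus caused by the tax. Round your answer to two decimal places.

Pre-tax equilibrium: 67 - 3.5Q = 7.5 + 3Q gives Q* = 9.1538, P* = 34.9615.
With the tax, buyers' net willingness to pay falls by 5: (67 - 5) - 3.5Q = 7.5 + 3Q, so Q_t = 8.3846. Buyers pay P_b = 37.6538; sellers receive P_s = P_b - 5 = 32.6538.
Consumers lose the trapezoid between P* and P_b out to Q_t plus the triangle from Q_t to Q*: change in CS = 123.0281 - 146.6376 = -23.6095.

-23.61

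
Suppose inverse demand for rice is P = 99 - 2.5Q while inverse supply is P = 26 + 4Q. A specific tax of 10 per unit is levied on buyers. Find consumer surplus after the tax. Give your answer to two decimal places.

Without the tax, 99 - 2.5Q = 26 + 4Q so Q* = 11.2308 and P* = 70.9231.
A tax on buyers shifts demand down by 10: (99 - 10) - 2.5Q = 26 + 4Q, so Q_t = 9.6923. Buyers pay P_b = 74.7692; sellers receive P_s = P_b - 10 = 64.7692.
Consumer surplus is the triangle under demand above P_b: (1/2)(9.6923)(99 - 74.7692) = 117.426.

117.43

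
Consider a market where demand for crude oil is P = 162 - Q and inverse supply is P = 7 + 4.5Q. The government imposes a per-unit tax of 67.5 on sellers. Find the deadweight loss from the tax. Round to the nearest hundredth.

414.20

Pre-tax equilibrium: 162 - Q = 7 + 4.5Q gives Q* = 28.1818, P* = 133.8182.
With the tax, sellers need 67.5 more per unit: 162 - Q = 7 + 4.5Q + 67.5, so Q_t = 15.9091. Buyers pay P_b = 146.0909; sellers receive P_s = P_b - 67.5 = 78.5909.
Deadweight loss is the triangle between the curves from Q_t to Q*: (1/2)(28.1818 - 15.9091)(67.5) = 414.2045.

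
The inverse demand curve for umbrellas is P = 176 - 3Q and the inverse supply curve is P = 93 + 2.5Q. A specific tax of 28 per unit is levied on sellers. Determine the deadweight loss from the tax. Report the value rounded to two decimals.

Without the tax, 176 - 3Q = 93 + 2.5Q so Q* = 15.0909 and P* = 130.7273.
With the tax, sellers need 28 more per unit: 176 - 3Q = 93 + 2.5Q + 28, so Q_t = 10. Buyers pay P_b = 146; sellers receive P_s = P_b - 28 = 118.
Deadweight loss is the triangle between the curves from Q_t to Q*: (1/2)(15.0909 - 10)(28) = 71.2727.

71.27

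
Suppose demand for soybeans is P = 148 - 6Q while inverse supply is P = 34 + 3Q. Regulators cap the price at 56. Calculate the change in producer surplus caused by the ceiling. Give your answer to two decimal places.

-160.00

Free-market equilibrium: 148 - 6Q = 34 + 3Q gives Q* = 12.6667, P* = 72.
At P = 56, sellers supply (56 - 34)/3 = 7.3333 while buyers want more, so the quantity traded is 7.3333 at price 56.
PS goes from (1/2)(12.6667)(38) = 240.6667 to 80.6667 (computed as (56 - 34)(7.3333) - (1/2)(3)(7.3333)^2), a change of -160.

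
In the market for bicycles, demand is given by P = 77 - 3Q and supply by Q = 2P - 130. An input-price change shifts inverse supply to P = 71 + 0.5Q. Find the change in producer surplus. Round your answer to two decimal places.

-2.20

Rewriting supply in inverse form: P = 65 + 0.5Q.
Initial equilibrium: Q_0 = 3.4286, P_0 = 66.7143; CS_0 = (1/2)(3.4286)(10.2857) = 17.6327, PS_0 = (1/2)(3.4286)(1.7143) = 2.9388.
New equilibrium: 77 - 3Q = 71 + 0.5Q gives Q_1 = 1.7143, P_1 = 71.8571; CS_1 = 4.4082, PS_1 = 0.7347.
Change in producer surplus = 0.7347 - 2.9388 = -2.2041.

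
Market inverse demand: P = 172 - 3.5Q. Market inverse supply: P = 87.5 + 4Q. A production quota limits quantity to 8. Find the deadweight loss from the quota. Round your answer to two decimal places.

40.02

Without the quota, 172 - 3.5Q = 87.5 + 4Q gives Q* = 11.2667.
At Q = 8 the demand price is 172 - 3.5(8) = 144 and the supply price is 87.5 + 4(8) = 119.5.
Deadweight loss is the triangle between the curves from 8 to 11.2667: (1/2)(144 - 119.5)(11.2667 - 8) = 40.0167.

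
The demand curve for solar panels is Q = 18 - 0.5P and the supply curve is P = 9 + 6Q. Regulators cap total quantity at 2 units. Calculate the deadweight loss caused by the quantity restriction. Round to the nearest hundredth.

7.56

Rewriting demand in inverse form: P = 36 - 2Q.
Without the quota, 36 - 2Q = 9 + 6Q gives Q* = 3.375.
At Q = 2 the demand price is 36 - 2(2) = 32 and the supply price is 9 + 6(2) = 21.
DWL = (1/2)(gap between curves at 2) x (Q* - 2) = (1/2)(11)(1.375) = 7.5625.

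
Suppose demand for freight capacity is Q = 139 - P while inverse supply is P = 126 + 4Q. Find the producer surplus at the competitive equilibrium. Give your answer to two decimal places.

13.52

Rewriting demand in inverse form: P = 139 - Q.
Setting demand equal to supply, 13 = 5Q, so Q* = 2.6 and P* = 136.4.
The supply curve's price intercept is 126, so PS = (1/2)(Q*)(P* - 126) = (1/2)(2.6)(10.4) = 13.52.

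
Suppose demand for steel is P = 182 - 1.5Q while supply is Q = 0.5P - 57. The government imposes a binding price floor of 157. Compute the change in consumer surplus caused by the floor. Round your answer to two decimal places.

Rewriting supply in inverse form: P = 114 + 2Q.
Without the control, 182 - 1.5Q = 114 + 2Q so Q* = 19.4286 and P* = 152.8571.
At P = 157, buyers demand (182 - 157)/1.5 = 16.6667 while sellers would supply more, so the quantity traded is 16.6667 at price 157.
CS goes from (1/2)(19.4286)(29.1429) = 283.102 to 208.3333 (computed as (182 - 157)(16.6667) - (1/2)(1.5)(16.6667)^2), a change of -74.7687.

-74.77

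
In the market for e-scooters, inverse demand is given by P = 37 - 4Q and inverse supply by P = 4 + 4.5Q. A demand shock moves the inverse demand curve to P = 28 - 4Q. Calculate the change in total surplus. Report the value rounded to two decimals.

-30.18

Initial equilibrium: Q_0 = 3.8824, P_0 = 21.4706; CS_0 = (1/2)(3.8824)(15.5294) = 30.1453, PS_0 = (1/2)(3.8824)(17.4706) = 33.9135.
New equilibrium: 28 - 4Q = 4 + 4.5Q gives Q_1 = 2.8235, P_1 = 16.7059; CS_1 = 15.9446, PS_1 = 17.9377.
Change in total surplus = (15.9446 + 17.9377) - (30.1453 + 33.9135) = -30.1765.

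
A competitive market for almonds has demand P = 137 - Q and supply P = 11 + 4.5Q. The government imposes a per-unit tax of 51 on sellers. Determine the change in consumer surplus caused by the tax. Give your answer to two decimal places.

-169.44

Without the tax, 137 - Q = 11 + 4.5Q so Q* = 22.9091 and P* = 114.0909.
A tax on sellers shifts supply up by 51: 137 - Q = 11 + 4.5Q + 51, so Q_t = 13.6364. Buyers pay P_b = 123.3636; sellers receive P_s = P_b - 51 = 72.3636.
CS falls from (1/2)(22.9091)(22.9091) = 262.4132 to (1/2)(13.6364)(13.6364) = 92.9752, a change of -169.438.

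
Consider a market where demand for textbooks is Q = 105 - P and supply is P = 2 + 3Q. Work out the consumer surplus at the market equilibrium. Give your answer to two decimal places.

Rewriting demand in inverse form: P = 105 - Q.
Set 105 - Q = 2 + 3Q, which gives 103 = 4Q, so Q* = 25.75 and P* = 105 - (25.75) = 79.25.
The demand choke price is 105, so CS = (1/2)(Q*)(105 - P*) = (1/2)(25.75)(25.75) = 331.5312.

331.53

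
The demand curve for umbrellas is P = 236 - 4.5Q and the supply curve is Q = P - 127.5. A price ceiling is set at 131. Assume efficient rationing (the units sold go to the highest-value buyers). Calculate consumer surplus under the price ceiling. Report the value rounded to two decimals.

339.94

Rewriting supply in inverse form: P = 127.5 + Q.
Free-market equilibrium: 236 - 4.5Q = 127.5 + Q gives Q* = 19.7273, P* = 147.2273.
At P = 131, sellers supply (131 - 127.5)/1 = 3.5 while buyers want more, so the quantity traded is 3.5 at price 131.
The demand price at Q = 3.5 is 220.25. CS is the trapezoid between demand and 131 over [0, 3.5]: (1/2)[(236 - 131) + (220.25 - 131)](3.5) = 339.9375.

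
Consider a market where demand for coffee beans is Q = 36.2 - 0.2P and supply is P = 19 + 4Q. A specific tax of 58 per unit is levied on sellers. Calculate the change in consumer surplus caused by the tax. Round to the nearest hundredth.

Rewriting demand in inverse form: P = 181 - 5Q.
Without the tax, 181 - 5Q = 19 + 4Q so Q* = 18 and P* = 91.
With the tax, sellers need 58 more per unit: 181 - 5Q = 19 + 4Q + 58, so Q_t = 11.5556. Buyers pay P_b = 123.2222; sellers receive P_s = P_b - 58 = 65.2222.
Consumers lose the trapezoid between P* and P_b out to Q_t plus the triangle from Q_t to Q*: change in CS = 333.8272 - 810 = -476.1728.

-476.17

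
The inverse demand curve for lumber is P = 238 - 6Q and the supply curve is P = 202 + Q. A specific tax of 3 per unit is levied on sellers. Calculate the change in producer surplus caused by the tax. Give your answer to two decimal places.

Pre-tax equilibrium: 238 - 6Q = 202 + Q gives Q* = 5.1429, P* = 207.1429.
With the tax, sellers need 3 more per unit: 238 - 6Q = 202 + Q + 3, so Q_t = 4.7143. Buyers pay P_b = 209.7143; sellers receive P_s = P_b - 3 = 206.7143.
Producers lose the trapezoid between P_s and P* out to Q_t plus the triangle from Q_t to Q*: change in PS = 11.1122 - 13.2245 = -2.1122.

-2.11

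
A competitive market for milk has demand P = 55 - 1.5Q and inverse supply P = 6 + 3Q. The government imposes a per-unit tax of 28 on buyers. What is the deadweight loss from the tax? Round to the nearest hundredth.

Pre-tax equilibrium: 55 - 1.5Q = 6 + 3Q gives Q* = 10.8889, P* = 38.6667.
A tax on buyers shifts demand down by 28: (55 - 28) - 1.5Q = 6 + 3Q, so Q_t = 4.6667. Buyers pay P_b = 48; sellers receive P_s = P_b - 28 = 20.
Deadweight loss is the triangle between the curves from Q_t to Q*: (1/2)(10.8889 - 4.6667)(28) = 87.1111.

87.11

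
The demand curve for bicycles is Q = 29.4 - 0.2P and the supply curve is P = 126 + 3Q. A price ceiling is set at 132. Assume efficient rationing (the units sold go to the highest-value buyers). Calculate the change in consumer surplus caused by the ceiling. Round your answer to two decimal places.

Rewriting demand in inverse form: P = 147 - 5Q.
Without the control, 147 - 5Q = 126 + 3Q so Q* = 2.625 and P* = 133.875.
At P = 132, sellers supply (132 - 126)/3 = 2 while buyers want more, so the quantity traded is 2 at price 132.
CS goes from (1/2)(2.625)(13.125) = 17.2266 to 20 (computed as (147 - 132)(2) - (1/2)(5)(2)^2), a change of 2.7734.

2.77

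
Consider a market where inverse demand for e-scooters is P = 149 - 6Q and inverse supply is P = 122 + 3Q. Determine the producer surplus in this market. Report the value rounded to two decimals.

Equilibrium: 149 - 6Q = 122 + 3Q, so Q* = 3 and P* = 131.
PS is the area between P* and the supply curve from 0 to Q*: (1/2)(3)(9) = 13.5.

13.50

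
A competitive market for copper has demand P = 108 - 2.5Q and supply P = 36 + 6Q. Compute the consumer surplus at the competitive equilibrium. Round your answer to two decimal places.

Set 108 - 2.5Q = 36 + 6Q, which gives 72 = 8.5Q, so Q* = 8.4706 and P* = 108 - 2.5(8.4706) = 86.8235.
Consumer surplus is the triangle under demand above P*: (1/2)(8.4706)(108 - 86.8235) = (1/2)(8.4706)(21.1765) = 89.6886.

89.69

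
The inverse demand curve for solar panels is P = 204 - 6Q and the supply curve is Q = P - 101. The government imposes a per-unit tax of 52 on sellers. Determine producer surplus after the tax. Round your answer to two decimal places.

Rewriting supply in inverse form: P = 101 + Q.
Pre-tax equilibrium: 204 - 6Q = 101 + Q gives Q* = 14.7143, P* = 115.7143.
A tax on sellers shifts supply up by 52: 204 - 6Q = 101 + Q + 52, so Q_t = 7.2857. Buyers pay P_b = 160.2857; sellers receive P_s = P_b - 52 = 108.2857.
PS = (1/2)(Q_t)(P_s - 101) = (1/2)(7.2857)(7.2857) = 26.5408.

26.54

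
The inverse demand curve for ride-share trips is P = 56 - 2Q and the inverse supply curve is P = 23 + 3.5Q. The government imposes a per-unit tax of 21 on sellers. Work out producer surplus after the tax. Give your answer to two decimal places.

8.33

Without the tax, 56 - 2Q = 23 + 3.5Q so Q* = 6 and P* = 44.
With the tax, sellers need 21 more per unit: 56 - 2Q = 23 + 3.5Q + 21, so Q_t = 2.1818. Buyers pay P_b = 51.6364; sellers receive P_s = P_b - 21 = 30.6364.
PS = (1/2)(Q_t)(P_s - 23) = (1/2)(2.1818)(7.6364) = 8.3306.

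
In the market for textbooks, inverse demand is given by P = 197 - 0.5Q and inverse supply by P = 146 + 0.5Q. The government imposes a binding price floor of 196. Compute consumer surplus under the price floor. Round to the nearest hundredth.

Without the control, 197 - 0.5Q = 146 + 0.5Q so Q* = 51 and P* = 171.5.
At the floor price 196, quantity demanded is (197 - 196)/0.5 = 2; demand is the short side, so Q = 2 trades at P = 196.
CS is the triangle under demand above 196: (1/2)(2)(197 - 196) = 1.

1.00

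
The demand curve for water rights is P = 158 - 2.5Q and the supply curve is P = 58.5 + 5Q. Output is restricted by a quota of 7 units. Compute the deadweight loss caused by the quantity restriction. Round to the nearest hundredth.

Without the quota, 158 - 2.5Q = 58.5 + 5Q gives Q* = 13.2667.
At Q = 7 the demand price is 158 - 2.5(7) = 140.5 and the supply price is 58.5 + 5(7) = 93.5.
DWL = (1/2)(gap between curves at 7) x (Q* - 7) = (1/2)(47)(6.2667) = 147.2667.

147.27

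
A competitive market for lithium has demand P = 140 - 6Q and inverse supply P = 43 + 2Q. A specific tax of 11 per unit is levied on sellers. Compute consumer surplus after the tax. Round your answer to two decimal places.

346.69

Without the tax, 140 - 6Q = 43 + 2Q so Q* = 12.125 and P* = 67.25.
With the tax, sellers need 11 more per unit: 140 - 6Q = 43 + 2Q + 11, so Q_t = 10.75. Buyers pay P_b = 75.5; sellers receive P_s = P_b - 11 = 64.5.
Consumer surplus is the triangle under demand above P_b: (1/2)(10.75)(140 - 75.5) = 346.6875.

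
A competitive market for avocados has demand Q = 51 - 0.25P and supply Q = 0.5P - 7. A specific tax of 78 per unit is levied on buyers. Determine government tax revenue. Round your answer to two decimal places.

Rewriting demand in inverse form: P = 204 - 4Q.
Rewriting supply in inverse form: P = 14 + 2Q.
Pre-tax equilibrium: 204 - 4Q = 14 + 2Q gives Q* = 31.6667, P* = 77.3333.
With the tax, buyers' net willingness to pay falls by 78: (204 - 78) - 4Q = 14 + 2Q, so Q_t = 18.6667. Buyers pay P_b = 129.3333; sellers receive P_s = P_b - 78 = 51.3333.
Tax revenue = t x Q_t = 78 x 18.6667 = 1456.

1456.00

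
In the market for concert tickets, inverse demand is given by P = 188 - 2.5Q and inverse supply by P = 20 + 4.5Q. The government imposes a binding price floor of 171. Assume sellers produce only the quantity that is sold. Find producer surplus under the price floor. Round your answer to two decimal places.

Free-market equilibrium: 188 - 2.5Q = 20 + 4.5Q gives Q* = 24, P* = 128.
At the floor price 171, quantity demanded is (188 - 171)/2.5 = 6.8; demand is the short side, so Q = 6.8 trades at P = 171.
The supply price at Q = 6.8 is 50.6. PS is the trapezoid between 171 and supply over [0, 6.8]: (1/2)[(171 - 20) + (171 - 50.6)](6.8) = 922.76.

922.76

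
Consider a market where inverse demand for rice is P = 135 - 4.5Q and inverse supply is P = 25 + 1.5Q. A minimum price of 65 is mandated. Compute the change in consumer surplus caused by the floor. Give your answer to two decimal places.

-211.81

Without the control, 135 - 4.5Q = 25 + 1.5Q so Q* = 18.3333 and P* = 52.5.
At P = 65, buyers demand (135 - 65)/4.5 = 15.5556 while sellers would supply more, so the quantity traded is 15.5556 at price 65.
CS goes from (1/2)(18.3333)(82.5) = 756.25 to 544.4444 (computed as (135 - 65)(15.5556) - (1/2)(4.5)(15.5556)^2), a change of -211.8056.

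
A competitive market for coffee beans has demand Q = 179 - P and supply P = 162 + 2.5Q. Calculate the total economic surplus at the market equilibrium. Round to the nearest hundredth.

Rewriting demand in inverse form: P = 179 - Q.
Set 179 - Q = 162 + 2.5Q, which gives 17 = 3.5Q, so Q* = 4.8571 and P* = 179 - (4.8571) = 174.1429.
CS = (1/2)(4.8571)(4.8571) = 11.7959 and PS = (1/2)(4.8571)(12.1429) = 29.4898, so total surplus = 41.2857.

41.29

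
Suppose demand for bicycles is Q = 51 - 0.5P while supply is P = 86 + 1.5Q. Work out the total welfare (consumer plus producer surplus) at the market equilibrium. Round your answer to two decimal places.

36.57

Rewriting demand in inverse form: P = 102 - 2Q.
Equilibrium: 102 - 2Q = 86 + 1.5Q, so Q* = 4.5714 and P* = 92.8571.
CS = (1/2)(4.5714)(9.1429) = 20.898 and PS = (1/2)(4.5714)(6.8571) = 15.6735, so total surplus = 36.5714.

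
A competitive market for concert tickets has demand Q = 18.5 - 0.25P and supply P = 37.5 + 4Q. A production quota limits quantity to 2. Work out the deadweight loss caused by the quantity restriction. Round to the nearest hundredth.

26.27

Rewriting demand in inverse form: P = 74 - 4Q.
Unrestricted equilibrium: Q* = (74 - 37.5)/(4 + 4) = 4.5625.
At Q = 2 the demand price is 74 - 4(2) = 66 and the supply price is 37.5 + 4(2) = 45.5.
Deadweight loss is the triangle between the curves from 2 to 4.5625: (1/2)(66 - 45.5)(4.5625 - 2) = 26.2656.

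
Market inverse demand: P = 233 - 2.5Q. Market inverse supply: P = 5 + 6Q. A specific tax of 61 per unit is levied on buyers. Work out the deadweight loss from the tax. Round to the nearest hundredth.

218.88

Without the tax, 233 - 2.5Q = 5 + 6Q so Q* = 26.8235 and P* = 165.9412.
With the tax, buyers' net willingness to pay falls by 61: (233 - 61) - 2.5Q = 5 + 6Q, so Q_t = 19.6471. Buyers pay P_b = 183.8824; sellers receive P_s = P_b - 61 = 122.8824.
The welfare triangle lost has base Q* - Q_t = 7.1765 and height t = 61, so DWL = (1/2)(7.1765)(61) = 218.8824.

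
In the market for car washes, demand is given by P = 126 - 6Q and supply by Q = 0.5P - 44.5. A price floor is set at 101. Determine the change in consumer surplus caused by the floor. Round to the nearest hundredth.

Rewriting supply in inverse form: P = 89 + 2Q.
Free-market equilibrium: 126 - 6Q = 89 + 2Q gives Q* = 4.625, P* = 98.25.
At the floor price 101, quantity demanded is (126 - 101)/6 = 4.1667; demand is the short side, so Q = 4.1667 trades at P = 101.
CS goes from (1/2)(4.625)(27.75) = 64.1719 to 52.0833 (computed as (126 - 101)(4.1667) - (1/2)(6)(4.1667)^2), a change of -12.0885.

-12.09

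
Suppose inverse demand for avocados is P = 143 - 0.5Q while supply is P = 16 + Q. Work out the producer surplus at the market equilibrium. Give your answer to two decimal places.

Set 143 - 0.5Q = 16 + Q, which gives 127 = 1.5Q, so Q* = 84.6667 and P* = 143 - 0.5(84.6667) = 100.6667.
PS is the area between P* and the supply curve from 0 to Q*: (1/2)(84.6667)(84.6667) = 3584.2222.

3584.22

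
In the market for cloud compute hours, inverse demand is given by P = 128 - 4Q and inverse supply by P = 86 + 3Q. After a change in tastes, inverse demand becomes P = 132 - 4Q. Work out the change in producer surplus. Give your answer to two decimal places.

10.78

Initial equilibrium: Q_0 = 6, P_0 = 104; CS_0 = (1/2)(6)(24) = 72, PS_0 = (1/2)(6)(18) = 54.
New equilibrium: 132 - 4Q = 86 + 3Q gives Q_1 = 6.5714, P_1 = 105.7143; CS_1 = 86.3673, PS_1 = 64.7755.
Change in producer surplus = 64.7755 - 54 = 10.7755.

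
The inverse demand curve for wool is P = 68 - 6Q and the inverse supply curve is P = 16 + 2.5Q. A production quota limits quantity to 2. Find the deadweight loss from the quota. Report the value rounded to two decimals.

72.06

Unrestricted equilibrium: Q* = (68 - 16)/(6 + 2.5) = 6.1176.
At Q = 2 the demand price is 68 - 6(2) = 56 and the supply price is 16 + 2.5(2) = 21.
Deadweight loss is the triangle between the curves from 2 to 6.1176: (1/2)(56 - 21)(6.1176 - 2) = 72.0588.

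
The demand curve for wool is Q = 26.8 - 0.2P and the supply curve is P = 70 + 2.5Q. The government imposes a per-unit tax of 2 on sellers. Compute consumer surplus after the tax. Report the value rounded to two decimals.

Rewriting demand in inverse form: P = 134 - 5Q.
Pre-tax equilibrium: 134 - 5Q = 70 + 2.5Q gives Q* = 8.5333, P* = 91.3333.
A tax on sellers shifts supply up by 2: 134 - 5Q = 70 + 2.5Q + 2, so Q_t = 8.2667. Buyers pay P_b = 92.6667; sellers receive P_s = P_b - 2 = 90.6667.
CS = (1/2)(Q_t)(134 - P_b) = (1/2)(8.2667)(41.3333) = 170.8444.

170.84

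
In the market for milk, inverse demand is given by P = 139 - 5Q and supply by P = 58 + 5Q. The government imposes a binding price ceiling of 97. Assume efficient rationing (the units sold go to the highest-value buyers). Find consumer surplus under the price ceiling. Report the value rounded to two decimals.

175.50

Free-market equilibrium: 139 - 5Q = 58 + 5Q gives Q* = 8.1, P* = 98.5.
At P = 97, sellers supply (97 - 58)/5 = 7.8 while buyers want more, so the quantity traded is 7.8 at price 97.
The demand price at Q = 7.8 is 100. CS is the trapezoid between demand and 97 over [0, 7.8]: (1/2)[(139 - 97) + (100 - 97)](7.8) = 175.5.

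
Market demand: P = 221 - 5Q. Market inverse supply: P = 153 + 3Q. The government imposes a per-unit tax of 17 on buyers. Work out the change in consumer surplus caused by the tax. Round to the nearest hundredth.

-79.02

Pre-tax equilibrium: 221 - 5Q = 153 + 3Q gives Q* = 8.5, P* = 178.5.
A tax on buyers shifts demand down by 17: (221 - 17) - 5Q = 153 + 3Q, so Q_t = 6.375. Buyers pay P_b = 189.125; sellers receive P_s = P_b - 17 = 172.125.
Consumers lose the trapezoid between P* and P_b out to Q_t plus the triangle from Q_t to Q*: change in CS = 101.6016 - 180.625 = -79.0234.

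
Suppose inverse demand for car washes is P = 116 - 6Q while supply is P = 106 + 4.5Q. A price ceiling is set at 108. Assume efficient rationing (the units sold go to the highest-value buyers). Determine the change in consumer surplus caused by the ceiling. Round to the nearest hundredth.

0.24

Free-market equilibrium: 116 - 6Q = 106 + 4.5Q gives Q* = 0.9524, P* = 110.2857.
At P = 108, sellers supply (108 - 106)/4.5 = 0.4444 while buyers want more, so the quantity traded is 0.4444 at price 108.
CS goes from (1/2)(0.9524)(5.7143) = 2.7211 to 2.963 (computed as (116 - 108)(0.4444) - (1/2)(6)(0.4444)^2), a change of 0.2419.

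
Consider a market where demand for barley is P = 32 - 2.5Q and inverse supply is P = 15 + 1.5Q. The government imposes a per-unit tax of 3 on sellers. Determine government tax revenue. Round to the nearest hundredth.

Without the tax, 32 - 2.5Q = 15 + 1.5Q so Q* = 4.25 and P* = 21.375.
A tax on sellers shifts supply up by 3: 32 - 2.5Q = 15 + 1.5Q + 3, so Q_t = 3.5. Buyers pay P_b = 23.25; sellers receive P_s = P_b - 3 = 20.25.
Revenue is the tax times quantity traded: 3 x 3.5 = 10.5.

10.50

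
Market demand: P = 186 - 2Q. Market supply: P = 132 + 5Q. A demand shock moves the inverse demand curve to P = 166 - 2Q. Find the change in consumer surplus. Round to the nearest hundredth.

-35.92

Initial equilibrium: Q_0 = 7.7143, P_0 = 170.5714; CS_0 = (1/2)(7.7143)(15.4286) = 59.5102, PS_0 = (1/2)(7.7143)(38.5714) = 148.7755.
New equilibrium: 166 - 2Q = 132 + 5Q gives Q_1 = 4.8571, P_1 = 156.2857; CS_1 = 23.5918, PS_1 = 58.9796.
Change in consumer surplus = 23.5918 - 59.5102 = -35.9184.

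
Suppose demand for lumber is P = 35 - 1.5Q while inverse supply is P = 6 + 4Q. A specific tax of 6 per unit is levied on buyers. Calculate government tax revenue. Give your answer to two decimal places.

Pre-tax equilibrium: 35 - 1.5Q = 6 + 4Q gives Q* = 5.2727, P* = 27.0909.
A tax on buyers shifts demand down by 6: (35 - 6) - 1.5Q = 6 + 4Q, so Q_t = 4.1818. Buyers pay P_b = 28.7273; sellers receive P_s = P_b - 6 = 22.7273.
Revenue is the tax times quantity traded: 6 x 4.1818 = 25.0909.

25.09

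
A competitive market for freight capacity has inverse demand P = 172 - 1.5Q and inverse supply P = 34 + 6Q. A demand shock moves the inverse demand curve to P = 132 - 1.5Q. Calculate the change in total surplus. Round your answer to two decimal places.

Initial equilibrium: Q_0 = 18.4, P_0 = 144.4; CS_0 = (1/2)(18.4)(27.6) = 253.92, PS_0 = (1/2)(18.4)(110.4) = 1015.68.
New equilibrium: 132 - 1.5Q = 34 + 6Q gives Q_1 = 13.0667, P_1 = 112.4; CS_1 = 128.0533, PS_1 = 512.2133.
Change in total surplus = (128.0533 + 512.2133) - (253.92 + 1015.68) = -629.3333.

-629.33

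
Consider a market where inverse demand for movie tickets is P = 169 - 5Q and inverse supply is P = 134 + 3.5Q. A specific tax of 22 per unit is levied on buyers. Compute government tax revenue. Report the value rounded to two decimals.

Without the tax, 169 - 5Q = 134 + 3.5Q so Q* = 4.1176 and P* = 148.4118.
A tax on buyers shifts demand down by 22: (169 - 22) - 5Q = 134 + 3.5Q, so Q_t = 1.5294. Buyers pay P_b = 161.3529; sellers receive P_s = P_b - 22 = 139.3529.
Revenue is the tax times quantity traded: 22 x 1.5294 = 33.6471.

33.65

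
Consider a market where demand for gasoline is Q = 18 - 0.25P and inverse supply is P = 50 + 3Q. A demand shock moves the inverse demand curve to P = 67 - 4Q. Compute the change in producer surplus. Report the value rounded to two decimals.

Rewriting demand in inverse form: P = 72 - 4Q.
Initial equilibrium: Q_0 = 3.1429, P_0 = 59.4286; CS_0 = (1/2)(3.1429)(12.5714) = 19.7551, PS_0 = (1/2)(3.1429)(9.4286) = 14.8163.
New equilibrium: 67 - 4Q = 50 + 3Q gives Q_1 = 2.4286, P_1 = 57.2857; CS_1 = 11.7959, PS_1 = 8.8469.
Change in producer surplus = 8.8469 - 14.8163 = -5.9694.

-5.97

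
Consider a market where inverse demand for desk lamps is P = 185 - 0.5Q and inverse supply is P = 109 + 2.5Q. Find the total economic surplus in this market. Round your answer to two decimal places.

Set 185 - 0.5Q = 109 + 2.5Q, which gives 76 = 3Q, so Q* = 25.3333 and P* = 185 - 0.5(25.3333) = 172.3333.
CS = (1/2)(25.3333)(12.6667) = 160.4444 and PS = (1/2)(25.3333)(63.3333) = 802.2222, so total surplus = 962.6667.

962.67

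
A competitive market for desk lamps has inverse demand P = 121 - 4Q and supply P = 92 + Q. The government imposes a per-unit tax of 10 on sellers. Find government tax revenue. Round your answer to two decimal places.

Pre-tax equilibrium: 121 - 4Q = 92 + Q gives Q* = 5.8, P* = 97.8.
With the tax, sellers need 10 more per unit: 121 - 4Q = 92 + Q + 10, so Q_t = 3.8. Buyers pay P_b = 105.8; sellers receive P_s = P_b - 10 = 95.8.
Revenue is the tax times quantity traded: 10 x 3.8 = 38.

38.00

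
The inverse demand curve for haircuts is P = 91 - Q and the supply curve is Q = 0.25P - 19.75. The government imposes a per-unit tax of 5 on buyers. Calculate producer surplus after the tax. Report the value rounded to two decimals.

3.92

Rewriting supply in inverse form: P = 79 + 4Q.
Without the tax, 91 - Q = 79 + 4Q so Q* = 2.4 and P* = 88.6.
A tax on buyers shifts demand down by 5: (91 - 5) - Q = 79 + 4Q, so Q_t = 1.4. Buyers pay P_b = 89.6; sellers receive P_s = P_b - 5 = 84.6.
PS = (1/2)(Q_t)(P_s - 79) = (1/2)(1.4)(5.6) = 3.92.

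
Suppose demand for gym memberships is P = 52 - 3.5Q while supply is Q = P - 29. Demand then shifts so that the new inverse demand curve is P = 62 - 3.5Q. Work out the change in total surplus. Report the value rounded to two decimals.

Rewriting supply in inverse form: P = 29 + Q.
Initial equilibrium: Q_0 = 5.1111, P_0 = 34.1111; CS_0 = (1/2)(5.1111)(17.8889) = 45.716, PS_0 = (1/2)(5.1111)(5.1111) = 13.0617.
New equilibrium: 62 - 3.5Q = 29 + Q gives Q_1 = 7.3333, P_1 = 36.3333; CS_1 = 94.1111, PS_1 = 26.8889.
Change in total surplus = (94.1111 + 26.8889) - (45.716 + 13.0617) = 62.2222.

62.22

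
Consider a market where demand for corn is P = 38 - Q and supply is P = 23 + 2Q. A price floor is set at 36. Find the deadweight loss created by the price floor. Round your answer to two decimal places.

13.50

Free-market equilibrium: 38 - Q = 23 + 2Q gives Q* = 5, P* = 33.
At P = 36, buyers demand (38 - 36)/1 = 2 while sellers would supply more, so the quantity traded is 2 at price 36.
The lost-trades triangle has base Q* - 2 = 3 and height equal to the gap between the curves at Q = 2, which is 36 - 27 = 9. DWL = (1/2)(3)(9) = 13.5.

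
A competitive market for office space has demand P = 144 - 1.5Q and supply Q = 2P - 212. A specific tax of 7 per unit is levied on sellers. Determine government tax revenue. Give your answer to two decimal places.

Rewriting supply in inverse form: P = 106 + 0.5Q.
Without the tax, 144 - 1.5Q = 106 + 0.5Q so Q* = 19 and P* = 115.5.
With the tax, sellers need 7 more per unit: 144 - 1.5Q = 106 + 0.5Q + 7, so Q_t = 15.5. Buyers pay P_b = 120.75; sellers receive P_s = P_b - 7 = 113.75.
Tax revenue = t x Q_t = 7 x 15.5 = 108.5.

108.50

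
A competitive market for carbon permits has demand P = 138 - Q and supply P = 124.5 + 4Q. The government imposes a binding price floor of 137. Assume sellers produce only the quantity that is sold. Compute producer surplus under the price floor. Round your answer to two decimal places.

10.50

Without the control, 138 - Q = 124.5 + 4Q so Q* = 2.7 and P* = 135.3.
At the floor price 137, quantity demanded is (138 - 137)/1 = 1; demand is the short side, so Q = 1 trades at P = 137.
The supply price at Q = 1 is 128.5. PS is the trapezoid between 137 and supply over [0, 1]: (1/2)[(137 - 124.5) + (137 - 128.5)](1) = 10.5.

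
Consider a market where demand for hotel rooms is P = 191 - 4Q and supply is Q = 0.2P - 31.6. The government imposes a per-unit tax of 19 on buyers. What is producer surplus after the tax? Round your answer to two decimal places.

6.05

Rewriting supply in inverse form: P = 158 + 5Q.
Without the tax, 191 - 4Q = 158 + 5Q so Q* = 3.6667 and P* = 176.3333.
With the tax, buyers' net willingness to pay falls by 19: (191 - 19) - 4Q = 158 + 5Q, so Q_t = 1.5556. Buyers pay P_b = 184.7778; sellers receive P_s = P_b - 19 = 165.7778.
PS = (1/2)(Q_t)(P_s - 158) = (1/2)(1.5556)(7.7778) = 6.0494.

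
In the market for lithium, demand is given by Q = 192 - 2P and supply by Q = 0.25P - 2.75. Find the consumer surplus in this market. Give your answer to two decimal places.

Rewriting demand in inverse form: P = 96 - 0.5Q.
Rewriting supply in inverse form: P = 11 + 4Q.
Equilibrium: 96 - 0.5Q = 11 + 4Q, so Q* = 18.8889 and P* = 86.5556.
CS is the area between the demand curve and P* from 0 to Q*: (1/2)(18.8889)(9.4444) = 89.1975.

89.20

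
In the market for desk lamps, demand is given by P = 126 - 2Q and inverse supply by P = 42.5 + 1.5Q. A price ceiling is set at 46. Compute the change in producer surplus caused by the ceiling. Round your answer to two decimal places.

-422.79

Without the control, 126 - 2Q = 42.5 + 1.5Q so Q* = 23.8571 and P* = 78.2857.
At P = 46, sellers supply (46 - 42.5)/1.5 = 2.3333 while buyers want more, so the quantity traded is 2.3333 at price 46.
PS goes from (1/2)(23.8571)(35.7857) = 426.8724 to 4.0833 (computed as (46 - 42.5)(2.3333) - (1/2)(1.5)(2.3333)^2), a change of -422.7891.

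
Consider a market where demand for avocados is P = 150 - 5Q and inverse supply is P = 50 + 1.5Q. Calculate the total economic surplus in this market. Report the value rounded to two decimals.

Equilibrium: 150 - 5Q = 50 + 1.5Q, so Q* = 15.3846 and P* = 73.0769.
CS = (1/2)(15.3846)(76.9231) = 591.716 and PS = (1/2)(15.3846)(23.0769) = 177.5148, so total surplus = 769.2308.

769.23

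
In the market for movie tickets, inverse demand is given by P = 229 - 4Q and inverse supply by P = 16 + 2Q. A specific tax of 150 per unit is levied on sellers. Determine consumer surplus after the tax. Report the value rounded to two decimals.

220.50

Pre-tax equilibrium: 229 - 4Q = 16 + 2Q gives Q* = 35.5, P* = 87.
A tax on sellers shifts supply up by 150: 229 - 4Q = 16 + 2Q + 150, so Q_t = 10.5. Buyers pay P_b = 187; sellers receive P_s = P_b - 150 = 37.
CS = (1/2)(Q_t)(229 - P_b) = (1/2)(10.5)(42) = 220.5.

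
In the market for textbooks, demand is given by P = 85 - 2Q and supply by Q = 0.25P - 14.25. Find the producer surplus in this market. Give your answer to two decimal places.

Rewriting supply in inverse form: P = 57 + 4Q.
Equilibrium: 85 - 2Q = 57 + 4Q, so Q* = 4.6667 and P* = 75.6667.
Producer surplus is the triangle above supply below P*: (1/2)(4.6667)(75.6667 - 57) = (1/2)(4.6667)(18.6667) = 43.5556.

43.56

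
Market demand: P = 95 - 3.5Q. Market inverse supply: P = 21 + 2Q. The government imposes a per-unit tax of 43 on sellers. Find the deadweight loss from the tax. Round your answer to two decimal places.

Pre-tax equilibrium: 95 - 3.5Q = 21 + 2Q gives Q* = 13.4545, P* = 47.9091.
A tax on sellers shifts supply up by 43: 95 - 3.5Q = 21 + 2Q + 43, so Q_t = 5.6364. Buyers pay P_b = 75.2727; sellers receive P_s = P_b - 43 = 32.2727.
Deadweight loss is the triangle between the curves from Q_t to Q*: (1/2)(13.4545 - 5.6364)(43) = 168.0909.

168.09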